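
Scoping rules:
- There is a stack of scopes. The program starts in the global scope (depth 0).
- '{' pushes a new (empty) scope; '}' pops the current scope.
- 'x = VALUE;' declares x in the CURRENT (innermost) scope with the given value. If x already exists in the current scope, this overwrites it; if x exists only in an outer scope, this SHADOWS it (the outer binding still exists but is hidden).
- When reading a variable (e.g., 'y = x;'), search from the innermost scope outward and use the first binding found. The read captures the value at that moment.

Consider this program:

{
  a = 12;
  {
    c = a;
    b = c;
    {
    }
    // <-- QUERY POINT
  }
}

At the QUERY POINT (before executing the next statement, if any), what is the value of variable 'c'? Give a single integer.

Step 1: enter scope (depth=1)
Step 2: declare a=12 at depth 1
Step 3: enter scope (depth=2)
Step 4: declare c=(read a)=12 at depth 2
Step 5: declare b=(read c)=12 at depth 2
Step 6: enter scope (depth=3)
Step 7: exit scope (depth=2)
Visible at query point: a=12 b=12 c=12

Answer: 12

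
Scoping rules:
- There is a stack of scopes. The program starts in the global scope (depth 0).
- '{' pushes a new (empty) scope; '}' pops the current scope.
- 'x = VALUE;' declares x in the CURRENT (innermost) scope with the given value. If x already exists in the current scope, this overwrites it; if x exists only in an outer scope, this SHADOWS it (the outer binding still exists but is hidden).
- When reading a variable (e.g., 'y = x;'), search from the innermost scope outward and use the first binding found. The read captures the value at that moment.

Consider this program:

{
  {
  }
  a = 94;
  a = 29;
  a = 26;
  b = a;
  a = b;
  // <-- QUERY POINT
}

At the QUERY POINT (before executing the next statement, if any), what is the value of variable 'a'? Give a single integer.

Answer: 26

Derivation:
Step 1: enter scope (depth=1)
Step 2: enter scope (depth=2)
Step 3: exit scope (depth=1)
Step 4: declare a=94 at depth 1
Step 5: declare a=29 at depth 1
Step 6: declare a=26 at depth 1
Step 7: declare b=(read a)=26 at depth 1
Step 8: declare a=(read b)=26 at depth 1
Visible at query point: a=26 b=26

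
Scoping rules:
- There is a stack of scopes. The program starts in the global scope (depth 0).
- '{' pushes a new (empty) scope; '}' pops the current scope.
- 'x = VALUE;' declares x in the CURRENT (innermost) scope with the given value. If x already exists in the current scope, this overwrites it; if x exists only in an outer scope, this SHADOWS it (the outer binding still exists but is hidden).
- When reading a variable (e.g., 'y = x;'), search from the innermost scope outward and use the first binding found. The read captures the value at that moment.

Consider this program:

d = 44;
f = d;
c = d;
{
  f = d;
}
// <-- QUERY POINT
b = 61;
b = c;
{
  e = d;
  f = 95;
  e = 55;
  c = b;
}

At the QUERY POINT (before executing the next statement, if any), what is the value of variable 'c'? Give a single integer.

Step 1: declare d=44 at depth 0
Step 2: declare f=(read d)=44 at depth 0
Step 3: declare c=(read d)=44 at depth 0
Step 4: enter scope (depth=1)
Step 5: declare f=(read d)=44 at depth 1
Step 6: exit scope (depth=0)
Visible at query point: c=44 d=44 f=44

Answer: 44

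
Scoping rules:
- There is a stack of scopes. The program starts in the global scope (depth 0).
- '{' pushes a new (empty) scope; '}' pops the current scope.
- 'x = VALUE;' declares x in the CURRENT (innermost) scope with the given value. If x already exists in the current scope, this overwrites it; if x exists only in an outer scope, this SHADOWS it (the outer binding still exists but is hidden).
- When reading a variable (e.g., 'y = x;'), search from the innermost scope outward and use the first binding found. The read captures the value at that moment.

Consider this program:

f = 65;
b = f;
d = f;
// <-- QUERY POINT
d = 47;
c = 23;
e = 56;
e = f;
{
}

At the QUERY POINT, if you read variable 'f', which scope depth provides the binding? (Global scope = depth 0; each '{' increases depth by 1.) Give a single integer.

Answer: 0

Derivation:
Step 1: declare f=65 at depth 0
Step 2: declare b=(read f)=65 at depth 0
Step 3: declare d=(read f)=65 at depth 0
Visible at query point: b=65 d=65 f=65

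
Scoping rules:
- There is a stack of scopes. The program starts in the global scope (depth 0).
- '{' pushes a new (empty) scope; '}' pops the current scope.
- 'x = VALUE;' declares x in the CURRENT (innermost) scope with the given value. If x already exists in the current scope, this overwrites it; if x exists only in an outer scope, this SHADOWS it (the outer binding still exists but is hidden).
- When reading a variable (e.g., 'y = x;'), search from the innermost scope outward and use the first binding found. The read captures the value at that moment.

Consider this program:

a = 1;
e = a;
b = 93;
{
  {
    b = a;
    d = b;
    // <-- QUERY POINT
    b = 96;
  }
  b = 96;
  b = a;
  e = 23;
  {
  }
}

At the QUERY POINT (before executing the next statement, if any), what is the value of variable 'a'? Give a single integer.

Step 1: declare a=1 at depth 0
Step 2: declare e=(read a)=1 at depth 0
Step 3: declare b=93 at depth 0
Step 4: enter scope (depth=1)
Step 5: enter scope (depth=2)
Step 6: declare b=(read a)=1 at depth 2
Step 7: declare d=(read b)=1 at depth 2
Visible at query point: a=1 b=1 d=1 e=1

Answer: 1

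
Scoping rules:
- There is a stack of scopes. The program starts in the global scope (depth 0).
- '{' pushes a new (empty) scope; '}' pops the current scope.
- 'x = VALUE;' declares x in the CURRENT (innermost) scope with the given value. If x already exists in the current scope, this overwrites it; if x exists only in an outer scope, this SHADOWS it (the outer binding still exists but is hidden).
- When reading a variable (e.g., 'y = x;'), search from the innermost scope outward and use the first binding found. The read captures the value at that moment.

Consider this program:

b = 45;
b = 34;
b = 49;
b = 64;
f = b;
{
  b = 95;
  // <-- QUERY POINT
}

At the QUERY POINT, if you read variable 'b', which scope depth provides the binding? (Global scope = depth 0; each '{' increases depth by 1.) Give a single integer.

Step 1: declare b=45 at depth 0
Step 2: declare b=34 at depth 0
Step 3: declare b=49 at depth 0
Step 4: declare b=64 at depth 0
Step 5: declare f=(read b)=64 at depth 0
Step 6: enter scope (depth=1)
Step 7: declare b=95 at depth 1
Visible at query point: b=95 f=64

Answer: 1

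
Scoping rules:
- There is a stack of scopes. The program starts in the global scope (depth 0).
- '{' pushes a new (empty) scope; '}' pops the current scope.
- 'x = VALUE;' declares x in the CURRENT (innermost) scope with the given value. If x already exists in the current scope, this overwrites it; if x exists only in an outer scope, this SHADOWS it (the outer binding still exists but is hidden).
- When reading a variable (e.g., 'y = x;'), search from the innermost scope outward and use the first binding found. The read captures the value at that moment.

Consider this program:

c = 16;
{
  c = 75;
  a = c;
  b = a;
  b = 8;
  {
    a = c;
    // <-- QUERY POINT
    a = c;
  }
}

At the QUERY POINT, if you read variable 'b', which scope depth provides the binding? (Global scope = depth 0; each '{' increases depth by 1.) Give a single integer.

Step 1: declare c=16 at depth 0
Step 2: enter scope (depth=1)
Step 3: declare c=75 at depth 1
Step 4: declare a=(read c)=75 at depth 1
Step 5: declare b=(read a)=75 at depth 1
Step 6: declare b=8 at depth 1
Step 7: enter scope (depth=2)
Step 8: declare a=(read c)=75 at depth 2
Visible at query point: a=75 b=8 c=75

Answer: 1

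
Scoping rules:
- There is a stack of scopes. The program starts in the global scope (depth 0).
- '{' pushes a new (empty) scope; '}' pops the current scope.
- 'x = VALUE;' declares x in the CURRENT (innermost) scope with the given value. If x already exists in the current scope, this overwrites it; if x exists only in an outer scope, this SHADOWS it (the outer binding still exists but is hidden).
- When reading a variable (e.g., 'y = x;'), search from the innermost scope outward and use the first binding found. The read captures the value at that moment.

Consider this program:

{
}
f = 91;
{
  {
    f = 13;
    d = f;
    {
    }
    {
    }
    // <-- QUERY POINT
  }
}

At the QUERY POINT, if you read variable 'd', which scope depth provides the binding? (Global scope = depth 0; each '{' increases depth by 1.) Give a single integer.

Answer: 2

Derivation:
Step 1: enter scope (depth=1)
Step 2: exit scope (depth=0)
Step 3: declare f=91 at depth 0
Step 4: enter scope (depth=1)
Step 5: enter scope (depth=2)
Step 6: declare f=13 at depth 2
Step 7: declare d=(read f)=13 at depth 2
Step 8: enter scope (depth=3)
Step 9: exit scope (depth=2)
Step 10: enter scope (depth=3)
Step 11: exit scope (depth=2)
Visible at query point: d=13 f=13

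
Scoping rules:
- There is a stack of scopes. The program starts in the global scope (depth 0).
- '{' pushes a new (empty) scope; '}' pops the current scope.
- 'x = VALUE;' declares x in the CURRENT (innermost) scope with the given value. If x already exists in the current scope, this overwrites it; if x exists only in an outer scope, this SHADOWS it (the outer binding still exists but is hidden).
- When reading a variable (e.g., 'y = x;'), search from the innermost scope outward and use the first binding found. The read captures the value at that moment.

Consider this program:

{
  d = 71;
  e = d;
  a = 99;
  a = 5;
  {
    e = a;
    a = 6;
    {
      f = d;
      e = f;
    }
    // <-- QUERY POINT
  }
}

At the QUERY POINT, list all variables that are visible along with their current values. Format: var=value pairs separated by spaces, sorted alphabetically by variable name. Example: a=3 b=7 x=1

Answer: a=6 d=71 e=5

Derivation:
Step 1: enter scope (depth=1)
Step 2: declare d=71 at depth 1
Step 3: declare e=(read d)=71 at depth 1
Step 4: declare a=99 at depth 1
Step 5: declare a=5 at depth 1
Step 6: enter scope (depth=2)
Step 7: declare e=(read a)=5 at depth 2
Step 8: declare a=6 at depth 2
Step 9: enter scope (depth=3)
Step 10: declare f=(read d)=71 at depth 3
Step 11: declare e=(read f)=71 at depth 3
Step 12: exit scope (depth=2)
Visible at query point: a=6 d=71 e=5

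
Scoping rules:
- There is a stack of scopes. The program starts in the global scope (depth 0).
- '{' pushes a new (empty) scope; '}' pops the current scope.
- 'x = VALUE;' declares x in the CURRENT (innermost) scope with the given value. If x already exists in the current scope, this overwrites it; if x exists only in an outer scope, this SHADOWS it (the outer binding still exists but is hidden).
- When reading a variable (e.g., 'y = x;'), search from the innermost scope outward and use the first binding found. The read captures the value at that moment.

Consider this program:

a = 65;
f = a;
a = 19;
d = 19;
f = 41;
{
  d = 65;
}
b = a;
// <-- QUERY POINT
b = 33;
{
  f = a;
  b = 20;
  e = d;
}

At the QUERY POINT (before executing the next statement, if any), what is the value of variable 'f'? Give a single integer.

Step 1: declare a=65 at depth 0
Step 2: declare f=(read a)=65 at depth 0
Step 3: declare a=19 at depth 0
Step 4: declare d=19 at depth 0
Step 5: declare f=41 at depth 0
Step 6: enter scope (depth=1)
Step 7: declare d=65 at depth 1
Step 8: exit scope (depth=0)
Step 9: declare b=(read a)=19 at depth 0
Visible at query point: a=19 b=19 d=19 f=41

Answer: 41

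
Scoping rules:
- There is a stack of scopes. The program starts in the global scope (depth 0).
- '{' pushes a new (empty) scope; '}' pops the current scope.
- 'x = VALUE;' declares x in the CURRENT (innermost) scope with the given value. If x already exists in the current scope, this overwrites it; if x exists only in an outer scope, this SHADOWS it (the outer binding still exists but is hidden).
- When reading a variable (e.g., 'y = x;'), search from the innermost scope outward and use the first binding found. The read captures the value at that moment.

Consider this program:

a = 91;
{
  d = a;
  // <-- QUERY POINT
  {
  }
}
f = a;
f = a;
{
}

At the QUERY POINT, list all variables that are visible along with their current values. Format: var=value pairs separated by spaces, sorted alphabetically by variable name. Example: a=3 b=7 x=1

Answer: a=91 d=91

Derivation:
Step 1: declare a=91 at depth 0
Step 2: enter scope (depth=1)
Step 3: declare d=(read a)=91 at depth 1
Visible at query point: a=91 d=91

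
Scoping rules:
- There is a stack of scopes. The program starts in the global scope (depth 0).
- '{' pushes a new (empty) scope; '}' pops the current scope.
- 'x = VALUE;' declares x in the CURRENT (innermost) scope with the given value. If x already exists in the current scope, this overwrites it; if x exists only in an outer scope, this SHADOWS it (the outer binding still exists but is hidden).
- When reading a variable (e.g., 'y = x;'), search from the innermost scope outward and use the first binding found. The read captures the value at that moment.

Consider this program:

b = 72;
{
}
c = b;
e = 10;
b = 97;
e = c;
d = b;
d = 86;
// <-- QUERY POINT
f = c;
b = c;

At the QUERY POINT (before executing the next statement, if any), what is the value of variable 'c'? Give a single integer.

Answer: 72

Derivation:
Step 1: declare b=72 at depth 0
Step 2: enter scope (depth=1)
Step 3: exit scope (depth=0)
Step 4: declare c=(read b)=72 at depth 0
Step 5: declare e=10 at depth 0
Step 6: declare b=97 at depth 0
Step 7: declare e=(read c)=72 at depth 0
Step 8: declare d=(read b)=97 at depth 0
Step 9: declare d=86 at depth 0
Visible at query point: b=97 c=72 d=86 e=72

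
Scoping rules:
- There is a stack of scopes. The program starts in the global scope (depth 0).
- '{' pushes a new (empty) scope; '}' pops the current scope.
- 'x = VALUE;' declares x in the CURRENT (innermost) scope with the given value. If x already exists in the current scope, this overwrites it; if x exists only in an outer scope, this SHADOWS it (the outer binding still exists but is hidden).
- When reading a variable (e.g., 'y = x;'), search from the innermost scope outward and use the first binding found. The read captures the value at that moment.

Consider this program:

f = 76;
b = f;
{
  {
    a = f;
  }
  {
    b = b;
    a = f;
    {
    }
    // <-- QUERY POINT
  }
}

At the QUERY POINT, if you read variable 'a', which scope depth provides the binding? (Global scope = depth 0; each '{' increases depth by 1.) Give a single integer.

Answer: 2

Derivation:
Step 1: declare f=76 at depth 0
Step 2: declare b=(read f)=76 at depth 0
Step 3: enter scope (depth=1)
Step 4: enter scope (depth=2)
Step 5: declare a=(read f)=76 at depth 2
Step 6: exit scope (depth=1)
Step 7: enter scope (depth=2)
Step 8: declare b=(read b)=76 at depth 2
Step 9: declare a=(read f)=76 at depth 2
Step 10: enter scope (depth=3)
Step 11: exit scope (depth=2)
Visible at query point: a=76 b=76 f=76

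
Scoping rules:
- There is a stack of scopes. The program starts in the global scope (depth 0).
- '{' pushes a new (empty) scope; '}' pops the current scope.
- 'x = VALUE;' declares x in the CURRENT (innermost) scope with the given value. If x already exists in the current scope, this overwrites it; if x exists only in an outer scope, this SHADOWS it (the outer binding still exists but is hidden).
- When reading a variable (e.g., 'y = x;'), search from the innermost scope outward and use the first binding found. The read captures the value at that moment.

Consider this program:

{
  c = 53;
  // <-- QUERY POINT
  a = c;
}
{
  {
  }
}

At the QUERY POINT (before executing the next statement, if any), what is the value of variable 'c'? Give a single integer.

Answer: 53

Derivation:
Step 1: enter scope (depth=1)
Step 2: declare c=53 at depth 1
Visible at query point: c=53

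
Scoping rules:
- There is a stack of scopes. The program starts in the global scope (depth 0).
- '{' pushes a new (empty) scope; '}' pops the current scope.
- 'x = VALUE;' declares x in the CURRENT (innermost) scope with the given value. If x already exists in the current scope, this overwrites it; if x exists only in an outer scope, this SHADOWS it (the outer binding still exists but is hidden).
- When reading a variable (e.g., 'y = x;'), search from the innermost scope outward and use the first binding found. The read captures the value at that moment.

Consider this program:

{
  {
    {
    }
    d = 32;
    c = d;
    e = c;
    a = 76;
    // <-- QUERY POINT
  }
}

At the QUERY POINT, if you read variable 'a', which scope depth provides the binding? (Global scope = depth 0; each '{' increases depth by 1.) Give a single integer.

Answer: 2

Derivation:
Step 1: enter scope (depth=1)
Step 2: enter scope (depth=2)
Step 3: enter scope (depth=3)
Step 4: exit scope (depth=2)
Step 5: declare d=32 at depth 2
Step 6: declare c=(read d)=32 at depth 2
Step 7: declare e=(read c)=32 at depth 2
Step 8: declare a=76 at depth 2
Visible at query point: a=76 c=32 d=32 e=32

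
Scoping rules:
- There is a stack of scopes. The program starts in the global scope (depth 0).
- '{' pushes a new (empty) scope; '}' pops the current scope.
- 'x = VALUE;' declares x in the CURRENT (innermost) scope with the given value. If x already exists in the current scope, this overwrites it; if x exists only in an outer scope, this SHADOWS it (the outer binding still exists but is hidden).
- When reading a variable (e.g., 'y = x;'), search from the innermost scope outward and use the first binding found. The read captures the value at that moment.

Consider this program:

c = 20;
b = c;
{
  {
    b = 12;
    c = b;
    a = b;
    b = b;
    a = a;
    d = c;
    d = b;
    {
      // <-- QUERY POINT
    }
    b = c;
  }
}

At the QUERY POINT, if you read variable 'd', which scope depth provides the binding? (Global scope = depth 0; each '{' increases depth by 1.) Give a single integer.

Answer: 2

Derivation:
Step 1: declare c=20 at depth 0
Step 2: declare b=(read c)=20 at depth 0
Step 3: enter scope (depth=1)
Step 4: enter scope (depth=2)
Step 5: declare b=12 at depth 2
Step 6: declare c=(read b)=12 at depth 2
Step 7: declare a=(read b)=12 at depth 2
Step 8: declare b=(read b)=12 at depth 2
Step 9: declare a=(read a)=12 at depth 2
Step 10: declare d=(read c)=12 at depth 2
Step 11: declare d=(read b)=12 at depth 2
Step 12: enter scope (depth=3)
Visible at query point: a=12 b=12 c=12 d=12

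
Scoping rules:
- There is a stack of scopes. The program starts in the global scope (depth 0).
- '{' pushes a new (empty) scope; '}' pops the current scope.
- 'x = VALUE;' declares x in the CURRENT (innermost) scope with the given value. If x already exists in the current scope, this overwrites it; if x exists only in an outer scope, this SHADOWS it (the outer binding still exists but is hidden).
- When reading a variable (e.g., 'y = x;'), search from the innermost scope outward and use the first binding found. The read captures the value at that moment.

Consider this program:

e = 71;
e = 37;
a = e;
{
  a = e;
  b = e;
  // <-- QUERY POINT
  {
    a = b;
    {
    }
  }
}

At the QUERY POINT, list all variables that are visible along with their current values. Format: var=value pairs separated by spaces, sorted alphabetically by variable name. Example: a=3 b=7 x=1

Answer: a=37 b=37 e=37

Derivation:
Step 1: declare e=71 at depth 0
Step 2: declare e=37 at depth 0
Step 3: declare a=(read e)=37 at depth 0
Step 4: enter scope (depth=1)
Step 5: declare a=(read e)=37 at depth 1
Step 6: declare b=(read e)=37 at depth 1
Visible at query point: a=37 b=37 e=37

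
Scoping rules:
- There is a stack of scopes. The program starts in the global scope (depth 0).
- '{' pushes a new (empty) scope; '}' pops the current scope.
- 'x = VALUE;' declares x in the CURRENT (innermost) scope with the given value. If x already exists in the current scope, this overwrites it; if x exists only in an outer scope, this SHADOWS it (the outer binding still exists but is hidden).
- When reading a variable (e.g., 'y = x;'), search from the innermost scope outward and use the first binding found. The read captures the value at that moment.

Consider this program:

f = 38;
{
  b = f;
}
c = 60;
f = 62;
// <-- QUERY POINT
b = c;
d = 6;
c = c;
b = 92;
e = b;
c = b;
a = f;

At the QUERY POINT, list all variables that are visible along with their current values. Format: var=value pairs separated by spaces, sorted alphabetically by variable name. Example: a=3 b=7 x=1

Step 1: declare f=38 at depth 0
Step 2: enter scope (depth=1)
Step 3: declare b=(read f)=38 at depth 1
Step 4: exit scope (depth=0)
Step 5: declare c=60 at depth 0
Step 6: declare f=62 at depth 0
Visible at query point: c=60 f=62

Answer: c=60 f=62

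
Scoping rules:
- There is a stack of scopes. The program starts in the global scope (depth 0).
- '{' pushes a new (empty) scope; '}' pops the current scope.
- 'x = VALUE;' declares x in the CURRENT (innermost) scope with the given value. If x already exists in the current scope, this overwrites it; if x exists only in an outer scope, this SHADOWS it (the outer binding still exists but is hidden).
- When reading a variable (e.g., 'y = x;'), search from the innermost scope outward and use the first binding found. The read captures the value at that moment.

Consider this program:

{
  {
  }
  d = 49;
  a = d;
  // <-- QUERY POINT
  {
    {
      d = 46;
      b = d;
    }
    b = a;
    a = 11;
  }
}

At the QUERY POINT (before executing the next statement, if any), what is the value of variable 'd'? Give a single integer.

Step 1: enter scope (depth=1)
Step 2: enter scope (depth=2)
Step 3: exit scope (depth=1)
Step 4: declare d=49 at depth 1
Step 5: declare a=(read d)=49 at depth 1
Visible at query point: a=49 d=49

Answer: 49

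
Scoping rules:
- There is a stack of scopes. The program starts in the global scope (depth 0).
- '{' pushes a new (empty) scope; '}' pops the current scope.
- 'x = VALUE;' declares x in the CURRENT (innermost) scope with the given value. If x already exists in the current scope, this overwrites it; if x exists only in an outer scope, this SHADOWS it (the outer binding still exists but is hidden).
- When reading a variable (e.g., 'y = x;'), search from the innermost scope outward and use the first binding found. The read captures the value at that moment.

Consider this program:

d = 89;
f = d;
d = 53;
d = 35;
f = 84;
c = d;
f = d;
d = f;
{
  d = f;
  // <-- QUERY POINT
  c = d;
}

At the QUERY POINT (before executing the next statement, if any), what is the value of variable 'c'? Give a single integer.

Answer: 35

Derivation:
Step 1: declare d=89 at depth 0
Step 2: declare f=(read d)=89 at depth 0
Step 3: declare d=53 at depth 0
Step 4: declare d=35 at depth 0
Step 5: declare f=84 at depth 0
Step 6: declare c=(read d)=35 at depth 0
Step 7: declare f=(read d)=35 at depth 0
Step 8: declare d=(read f)=35 at depth 0
Step 9: enter scope (depth=1)
Step 10: declare d=(read f)=35 at depth 1
Visible at query point: c=35 d=35 f=35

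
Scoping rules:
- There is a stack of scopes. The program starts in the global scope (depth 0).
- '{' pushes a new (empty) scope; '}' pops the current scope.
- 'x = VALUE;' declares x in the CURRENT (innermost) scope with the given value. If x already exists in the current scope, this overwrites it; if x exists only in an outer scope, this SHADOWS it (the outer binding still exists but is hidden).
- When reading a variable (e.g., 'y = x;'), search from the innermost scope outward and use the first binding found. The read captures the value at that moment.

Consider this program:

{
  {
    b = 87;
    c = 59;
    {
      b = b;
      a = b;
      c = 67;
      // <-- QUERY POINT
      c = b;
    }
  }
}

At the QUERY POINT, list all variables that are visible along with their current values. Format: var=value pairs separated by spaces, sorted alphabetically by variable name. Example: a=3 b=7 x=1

Answer: a=87 b=87 c=67

Derivation:
Step 1: enter scope (depth=1)
Step 2: enter scope (depth=2)
Step 3: declare b=87 at depth 2
Step 4: declare c=59 at depth 2
Step 5: enter scope (depth=3)
Step 6: declare b=(read b)=87 at depth 3
Step 7: declare a=(read b)=87 at depth 3
Step 8: declare c=67 at depth 3
Visible at query point: a=87 b=87 c=67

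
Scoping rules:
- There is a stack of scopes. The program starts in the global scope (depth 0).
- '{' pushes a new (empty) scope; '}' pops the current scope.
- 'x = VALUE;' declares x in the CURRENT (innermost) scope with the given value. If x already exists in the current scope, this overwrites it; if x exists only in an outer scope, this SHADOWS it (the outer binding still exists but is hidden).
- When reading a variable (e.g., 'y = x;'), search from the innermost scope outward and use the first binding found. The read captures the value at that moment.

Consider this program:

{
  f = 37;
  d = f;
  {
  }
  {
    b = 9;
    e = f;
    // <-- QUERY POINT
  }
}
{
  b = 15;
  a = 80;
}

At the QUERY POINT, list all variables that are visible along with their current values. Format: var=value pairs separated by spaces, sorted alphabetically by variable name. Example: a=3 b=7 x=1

Step 1: enter scope (depth=1)
Step 2: declare f=37 at depth 1
Step 3: declare d=(read f)=37 at depth 1
Step 4: enter scope (depth=2)
Step 5: exit scope (depth=1)
Step 6: enter scope (depth=2)
Step 7: declare b=9 at depth 2
Step 8: declare e=(read f)=37 at depth 2
Visible at query point: b=9 d=37 e=37 f=37

Answer: b=9 d=37 e=37 f=37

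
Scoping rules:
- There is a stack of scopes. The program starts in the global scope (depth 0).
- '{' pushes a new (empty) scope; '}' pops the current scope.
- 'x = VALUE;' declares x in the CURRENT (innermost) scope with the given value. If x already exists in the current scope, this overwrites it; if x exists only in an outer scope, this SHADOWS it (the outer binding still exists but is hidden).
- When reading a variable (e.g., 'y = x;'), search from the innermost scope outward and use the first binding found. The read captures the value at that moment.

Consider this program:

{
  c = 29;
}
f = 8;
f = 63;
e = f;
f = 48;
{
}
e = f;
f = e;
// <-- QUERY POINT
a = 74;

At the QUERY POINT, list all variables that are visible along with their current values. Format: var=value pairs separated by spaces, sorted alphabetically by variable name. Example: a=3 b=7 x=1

Step 1: enter scope (depth=1)
Step 2: declare c=29 at depth 1
Step 3: exit scope (depth=0)
Step 4: declare f=8 at depth 0
Step 5: declare f=63 at depth 0
Step 6: declare e=(read f)=63 at depth 0
Step 7: declare f=48 at depth 0
Step 8: enter scope (depth=1)
Step 9: exit scope (depth=0)
Step 10: declare e=(read f)=48 at depth 0
Step 11: declare f=(read e)=48 at depth 0
Visible at query point: e=48 f=48

Answer: e=48 f=48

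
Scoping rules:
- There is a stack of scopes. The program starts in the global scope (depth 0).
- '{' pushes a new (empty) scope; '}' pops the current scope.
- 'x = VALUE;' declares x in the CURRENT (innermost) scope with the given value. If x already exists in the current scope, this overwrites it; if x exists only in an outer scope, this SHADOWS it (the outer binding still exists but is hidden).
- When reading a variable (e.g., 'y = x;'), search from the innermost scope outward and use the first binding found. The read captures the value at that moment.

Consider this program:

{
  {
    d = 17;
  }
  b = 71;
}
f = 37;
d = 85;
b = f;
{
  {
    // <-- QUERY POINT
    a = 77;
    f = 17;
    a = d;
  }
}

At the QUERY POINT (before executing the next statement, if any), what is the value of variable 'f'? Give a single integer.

Step 1: enter scope (depth=1)
Step 2: enter scope (depth=2)
Step 3: declare d=17 at depth 2
Step 4: exit scope (depth=1)
Step 5: declare b=71 at depth 1
Step 6: exit scope (depth=0)
Step 7: declare f=37 at depth 0
Step 8: declare d=85 at depth 0
Step 9: declare b=(read f)=37 at depth 0
Step 10: enter scope (depth=1)
Step 11: enter scope (depth=2)
Visible at query point: b=37 d=85 f=37

Answer: 37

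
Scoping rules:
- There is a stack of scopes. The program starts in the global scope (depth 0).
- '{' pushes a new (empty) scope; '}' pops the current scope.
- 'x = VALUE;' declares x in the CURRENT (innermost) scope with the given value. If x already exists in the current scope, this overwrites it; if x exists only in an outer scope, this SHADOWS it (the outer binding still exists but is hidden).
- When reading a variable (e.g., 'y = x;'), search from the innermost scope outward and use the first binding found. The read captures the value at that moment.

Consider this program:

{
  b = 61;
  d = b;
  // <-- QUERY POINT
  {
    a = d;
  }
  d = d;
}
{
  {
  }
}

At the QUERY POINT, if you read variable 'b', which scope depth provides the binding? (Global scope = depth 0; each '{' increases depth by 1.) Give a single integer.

Step 1: enter scope (depth=1)
Step 2: declare b=61 at depth 1
Step 3: declare d=(read b)=61 at depth 1
Visible at query point: b=61 d=61

Answer: 1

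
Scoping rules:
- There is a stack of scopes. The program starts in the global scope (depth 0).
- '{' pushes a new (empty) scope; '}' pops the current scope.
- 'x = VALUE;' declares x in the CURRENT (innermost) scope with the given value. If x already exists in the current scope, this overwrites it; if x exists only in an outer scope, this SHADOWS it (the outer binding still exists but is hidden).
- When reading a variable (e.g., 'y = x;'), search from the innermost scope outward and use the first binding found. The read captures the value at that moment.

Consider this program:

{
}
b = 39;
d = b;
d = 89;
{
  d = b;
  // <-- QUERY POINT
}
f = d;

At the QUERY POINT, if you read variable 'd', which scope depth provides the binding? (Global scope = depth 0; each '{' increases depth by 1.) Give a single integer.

Step 1: enter scope (depth=1)
Step 2: exit scope (depth=0)
Step 3: declare b=39 at depth 0
Step 4: declare d=(read b)=39 at depth 0
Step 5: declare d=89 at depth 0
Step 6: enter scope (depth=1)
Step 7: declare d=(read b)=39 at depth 1
Visible at query point: b=39 d=39

Answer: 1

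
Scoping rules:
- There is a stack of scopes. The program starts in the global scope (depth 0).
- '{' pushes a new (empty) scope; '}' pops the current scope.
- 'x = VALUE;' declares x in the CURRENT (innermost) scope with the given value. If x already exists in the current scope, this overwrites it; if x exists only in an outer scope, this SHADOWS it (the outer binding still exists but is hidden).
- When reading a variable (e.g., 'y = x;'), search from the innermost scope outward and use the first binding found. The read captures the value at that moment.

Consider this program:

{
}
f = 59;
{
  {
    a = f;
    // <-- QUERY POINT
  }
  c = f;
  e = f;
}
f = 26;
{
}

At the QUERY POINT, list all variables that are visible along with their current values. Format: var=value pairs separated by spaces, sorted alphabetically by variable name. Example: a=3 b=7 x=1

Step 1: enter scope (depth=1)
Step 2: exit scope (depth=0)
Step 3: declare f=59 at depth 0
Step 4: enter scope (depth=1)
Step 5: enter scope (depth=2)
Step 6: declare a=(read f)=59 at depth 2
Visible at query point: a=59 f=59

Answer: a=59 f=59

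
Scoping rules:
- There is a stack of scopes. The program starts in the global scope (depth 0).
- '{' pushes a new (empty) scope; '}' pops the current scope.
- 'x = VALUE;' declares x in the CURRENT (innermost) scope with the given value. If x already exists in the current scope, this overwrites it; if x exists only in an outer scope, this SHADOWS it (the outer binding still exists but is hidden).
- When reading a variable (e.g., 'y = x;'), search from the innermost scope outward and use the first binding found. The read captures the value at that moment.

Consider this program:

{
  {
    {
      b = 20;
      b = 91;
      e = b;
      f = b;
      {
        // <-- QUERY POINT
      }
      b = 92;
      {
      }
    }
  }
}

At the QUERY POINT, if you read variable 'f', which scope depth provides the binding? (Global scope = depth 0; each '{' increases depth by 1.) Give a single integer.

Step 1: enter scope (depth=1)
Step 2: enter scope (depth=2)
Step 3: enter scope (depth=3)
Step 4: declare b=20 at depth 3
Step 5: declare b=91 at depth 3
Step 6: declare e=(read b)=91 at depth 3
Step 7: declare f=(read b)=91 at depth 3
Step 8: enter scope (depth=4)
Visible at query point: b=91 e=91 f=91

Answer: 3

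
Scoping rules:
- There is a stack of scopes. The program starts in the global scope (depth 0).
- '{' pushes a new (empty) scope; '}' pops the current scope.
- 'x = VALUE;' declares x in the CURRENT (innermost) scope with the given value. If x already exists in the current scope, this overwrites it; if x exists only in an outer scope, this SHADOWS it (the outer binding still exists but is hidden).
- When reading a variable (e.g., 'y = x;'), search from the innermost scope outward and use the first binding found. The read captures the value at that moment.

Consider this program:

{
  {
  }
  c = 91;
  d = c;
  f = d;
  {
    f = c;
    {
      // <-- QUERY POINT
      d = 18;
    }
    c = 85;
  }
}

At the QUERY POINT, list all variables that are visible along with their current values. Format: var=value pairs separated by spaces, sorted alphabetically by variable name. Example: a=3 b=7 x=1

Answer: c=91 d=91 f=91

Derivation:
Step 1: enter scope (depth=1)
Step 2: enter scope (depth=2)
Step 3: exit scope (depth=1)
Step 4: declare c=91 at depth 1
Step 5: declare d=(read c)=91 at depth 1
Step 6: declare f=(read d)=91 at depth 1
Step 7: enter scope (depth=2)
Step 8: declare f=(read c)=91 at depth 2
Step 9: enter scope (depth=3)
Visible at query point: c=91 d=91 f=91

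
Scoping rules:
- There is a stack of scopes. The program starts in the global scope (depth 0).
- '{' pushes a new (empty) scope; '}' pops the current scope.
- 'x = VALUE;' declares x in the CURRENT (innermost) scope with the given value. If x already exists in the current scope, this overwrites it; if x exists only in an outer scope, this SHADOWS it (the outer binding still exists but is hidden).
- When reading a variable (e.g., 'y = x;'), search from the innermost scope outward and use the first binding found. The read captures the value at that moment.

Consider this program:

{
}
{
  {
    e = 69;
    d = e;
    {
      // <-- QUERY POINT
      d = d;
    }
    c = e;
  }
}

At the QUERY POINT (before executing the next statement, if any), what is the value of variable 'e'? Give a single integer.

Answer: 69

Derivation:
Step 1: enter scope (depth=1)
Step 2: exit scope (depth=0)
Step 3: enter scope (depth=1)
Step 4: enter scope (depth=2)
Step 5: declare e=69 at depth 2
Step 6: declare d=(read e)=69 at depth 2
Step 7: enter scope (depth=3)
Visible at query point: d=69 e=69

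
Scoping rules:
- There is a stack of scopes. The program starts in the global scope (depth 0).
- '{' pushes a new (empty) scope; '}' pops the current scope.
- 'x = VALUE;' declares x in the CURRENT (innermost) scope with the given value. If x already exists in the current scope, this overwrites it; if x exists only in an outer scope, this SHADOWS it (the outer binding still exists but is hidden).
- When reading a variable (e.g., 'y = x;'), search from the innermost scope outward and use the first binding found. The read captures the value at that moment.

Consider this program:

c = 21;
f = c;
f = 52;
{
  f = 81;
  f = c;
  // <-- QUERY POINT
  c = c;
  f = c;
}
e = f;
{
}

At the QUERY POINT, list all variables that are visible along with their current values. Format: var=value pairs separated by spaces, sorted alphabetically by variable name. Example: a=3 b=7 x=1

Step 1: declare c=21 at depth 0
Step 2: declare f=(read c)=21 at depth 0
Step 3: declare f=52 at depth 0
Step 4: enter scope (depth=1)
Step 5: declare f=81 at depth 1
Step 6: declare f=(read c)=21 at depth 1
Visible at query point: c=21 f=21

Answer: c=21 f=21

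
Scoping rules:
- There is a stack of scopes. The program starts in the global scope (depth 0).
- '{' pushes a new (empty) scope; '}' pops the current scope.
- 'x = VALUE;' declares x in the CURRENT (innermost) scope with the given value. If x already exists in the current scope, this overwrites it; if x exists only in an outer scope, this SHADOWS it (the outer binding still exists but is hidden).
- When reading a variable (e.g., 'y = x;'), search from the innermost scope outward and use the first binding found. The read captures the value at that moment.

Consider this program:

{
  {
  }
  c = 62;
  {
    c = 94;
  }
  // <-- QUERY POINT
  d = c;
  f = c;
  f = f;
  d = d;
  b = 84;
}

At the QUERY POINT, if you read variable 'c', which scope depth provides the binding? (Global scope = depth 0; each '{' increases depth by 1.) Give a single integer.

Step 1: enter scope (depth=1)
Step 2: enter scope (depth=2)
Step 3: exit scope (depth=1)
Step 4: declare c=62 at depth 1
Step 5: enter scope (depth=2)
Step 6: declare c=94 at depth 2
Step 7: exit scope (depth=1)
Visible at query point: c=62

Answer: 1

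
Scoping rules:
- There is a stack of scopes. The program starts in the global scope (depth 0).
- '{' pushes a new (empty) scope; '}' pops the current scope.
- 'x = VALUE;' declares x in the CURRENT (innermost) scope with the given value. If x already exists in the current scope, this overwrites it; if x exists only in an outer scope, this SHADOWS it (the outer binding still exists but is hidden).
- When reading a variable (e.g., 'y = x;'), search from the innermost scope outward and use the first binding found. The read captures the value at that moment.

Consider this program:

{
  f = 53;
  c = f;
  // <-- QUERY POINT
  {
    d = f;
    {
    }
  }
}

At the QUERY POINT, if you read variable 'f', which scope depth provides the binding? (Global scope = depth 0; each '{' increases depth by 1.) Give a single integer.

Answer: 1

Derivation:
Step 1: enter scope (depth=1)
Step 2: declare f=53 at depth 1
Step 3: declare c=(read f)=53 at depth 1
Visible at query point: c=53 f=53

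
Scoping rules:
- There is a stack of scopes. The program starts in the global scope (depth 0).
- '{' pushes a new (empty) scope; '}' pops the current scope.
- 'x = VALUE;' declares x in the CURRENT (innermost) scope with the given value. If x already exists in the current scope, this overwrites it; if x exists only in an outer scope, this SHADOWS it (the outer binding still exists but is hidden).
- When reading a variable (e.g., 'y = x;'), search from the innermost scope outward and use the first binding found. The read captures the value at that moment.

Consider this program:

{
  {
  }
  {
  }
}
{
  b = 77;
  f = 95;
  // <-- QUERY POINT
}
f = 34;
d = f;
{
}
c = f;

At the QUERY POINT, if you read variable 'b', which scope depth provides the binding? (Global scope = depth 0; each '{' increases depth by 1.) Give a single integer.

Answer: 1

Derivation:
Step 1: enter scope (depth=1)
Step 2: enter scope (depth=2)
Step 3: exit scope (depth=1)
Step 4: enter scope (depth=2)
Step 5: exit scope (depth=1)
Step 6: exit scope (depth=0)
Step 7: enter scope (depth=1)
Step 8: declare b=77 at depth 1
Step 9: declare f=95 at depth 1
Visible at query point: b=77 f=95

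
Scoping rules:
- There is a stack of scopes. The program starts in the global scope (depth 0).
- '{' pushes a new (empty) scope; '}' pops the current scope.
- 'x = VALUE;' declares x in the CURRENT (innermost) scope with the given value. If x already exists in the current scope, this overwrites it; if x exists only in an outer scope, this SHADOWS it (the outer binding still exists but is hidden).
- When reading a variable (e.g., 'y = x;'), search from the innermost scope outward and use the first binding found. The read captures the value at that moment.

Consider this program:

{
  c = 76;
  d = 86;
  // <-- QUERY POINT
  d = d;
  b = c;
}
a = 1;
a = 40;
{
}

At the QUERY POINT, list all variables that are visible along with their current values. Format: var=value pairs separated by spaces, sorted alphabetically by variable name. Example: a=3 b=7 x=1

Step 1: enter scope (depth=1)
Step 2: declare c=76 at depth 1
Step 3: declare d=86 at depth 1
Visible at query point: c=76 d=86

Answer: c=76 d=86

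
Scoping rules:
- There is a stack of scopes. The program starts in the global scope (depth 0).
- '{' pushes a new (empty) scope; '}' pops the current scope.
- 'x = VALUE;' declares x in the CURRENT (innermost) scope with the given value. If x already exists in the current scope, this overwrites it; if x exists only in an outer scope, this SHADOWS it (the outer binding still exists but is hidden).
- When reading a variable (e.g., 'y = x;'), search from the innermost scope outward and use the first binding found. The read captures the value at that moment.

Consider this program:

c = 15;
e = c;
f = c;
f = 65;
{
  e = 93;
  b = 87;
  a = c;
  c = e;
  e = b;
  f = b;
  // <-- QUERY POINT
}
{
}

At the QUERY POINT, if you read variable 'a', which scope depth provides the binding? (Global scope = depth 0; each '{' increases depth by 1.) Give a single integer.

Answer: 1

Derivation:
Step 1: declare c=15 at depth 0
Step 2: declare e=(read c)=15 at depth 0
Step 3: declare f=(read c)=15 at depth 0
Step 4: declare f=65 at depth 0
Step 5: enter scope (depth=1)
Step 6: declare e=93 at depth 1
Step 7: declare b=87 at depth 1
Step 8: declare a=(read c)=15 at depth 1
Step 9: declare c=(read e)=93 at depth 1
Step 10: declare e=(read b)=87 at depth 1
Step 11: declare f=(read b)=87 at depth 1
Visible at query point: a=15 b=87 c=93 e=87 f=87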